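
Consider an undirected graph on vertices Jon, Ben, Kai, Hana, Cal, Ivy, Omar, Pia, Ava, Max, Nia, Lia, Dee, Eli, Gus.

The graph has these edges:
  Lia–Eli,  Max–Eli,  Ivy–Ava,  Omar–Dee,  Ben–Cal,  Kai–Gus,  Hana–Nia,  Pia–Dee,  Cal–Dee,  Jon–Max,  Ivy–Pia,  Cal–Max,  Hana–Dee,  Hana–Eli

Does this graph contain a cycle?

Yes

DFS, tracking each vertex's parent; an edge to a visited non-parent vertex closes a cycle.
Start from Max:
visit Max (parent –)
  visit Cal (parent Max)
    visit Dee (parent Cal)
      visit Hana (parent Dee)
        Hana–Dee: parent, skip
        visit Eli (parent Hana)
          Eli–Hana: parent, skip
          Eli–Max: Max visited and ≠ parent → cycle
Cycle: Max – Cal – Dee – Hana – Eli – Max.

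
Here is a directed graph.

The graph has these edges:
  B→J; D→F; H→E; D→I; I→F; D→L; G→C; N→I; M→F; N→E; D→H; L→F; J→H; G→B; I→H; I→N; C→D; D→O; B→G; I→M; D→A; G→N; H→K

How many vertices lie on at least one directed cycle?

4

A vertex is on a directed cycle iff it belongs to a strongly connected component of size ≥ 2 (or has a self-loop).
The vertices on cycles are {B, G, I, N} — 4 in total.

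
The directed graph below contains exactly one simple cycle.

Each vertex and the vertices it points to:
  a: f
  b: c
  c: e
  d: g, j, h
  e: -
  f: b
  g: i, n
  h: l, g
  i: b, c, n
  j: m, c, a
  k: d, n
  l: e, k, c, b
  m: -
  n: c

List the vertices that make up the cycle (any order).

DFS with gray/black marking from k:
k gray
  d gray
    g gray
      i gray
        b gray
          c gray
            e gray
            e black
          c black
        b black
        i→c: c black — skip
        n gray
          n→c: c black — skip
        n black
      i black
      g→n: n black — skip
    g black
    j gray
      m gray
      m black
      j→c: c black — skip
      a gray
        f gray
          f→b: b black — skip
        f black
      a black
    j black
    h gray
      l gray
        l→e: e black — skip
        l→k: k is gray → back edge
Back edge closes the cycle k → d → h → l → k; its vertices are {d, h, k, l}.

d, h, k, l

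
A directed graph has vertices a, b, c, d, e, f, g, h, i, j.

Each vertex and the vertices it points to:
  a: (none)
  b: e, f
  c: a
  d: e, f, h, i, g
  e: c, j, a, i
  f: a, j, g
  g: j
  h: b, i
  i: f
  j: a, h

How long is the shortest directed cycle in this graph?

4

For each vertex v, BFS finds the shortest path from v back to v.
The shortest such closed walk is h → b → f → j → h, length 4.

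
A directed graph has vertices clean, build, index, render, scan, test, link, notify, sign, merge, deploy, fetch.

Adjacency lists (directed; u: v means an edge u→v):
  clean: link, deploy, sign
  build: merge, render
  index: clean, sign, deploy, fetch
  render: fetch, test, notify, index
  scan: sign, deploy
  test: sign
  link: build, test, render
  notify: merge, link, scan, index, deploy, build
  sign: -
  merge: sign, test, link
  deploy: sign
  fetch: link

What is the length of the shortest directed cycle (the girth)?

For each vertex v, BFS finds the shortest path from v back to v.
The shortest such closed walk is render → fetch → link → render, length 3.

3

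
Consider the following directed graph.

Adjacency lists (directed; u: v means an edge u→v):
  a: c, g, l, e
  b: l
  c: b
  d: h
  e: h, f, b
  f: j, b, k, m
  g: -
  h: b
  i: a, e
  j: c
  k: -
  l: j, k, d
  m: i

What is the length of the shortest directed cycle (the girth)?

4

For each vertex v, BFS finds the shortest path from v back to v.
The shortest such closed walk is i → e → f → m → i, length 4.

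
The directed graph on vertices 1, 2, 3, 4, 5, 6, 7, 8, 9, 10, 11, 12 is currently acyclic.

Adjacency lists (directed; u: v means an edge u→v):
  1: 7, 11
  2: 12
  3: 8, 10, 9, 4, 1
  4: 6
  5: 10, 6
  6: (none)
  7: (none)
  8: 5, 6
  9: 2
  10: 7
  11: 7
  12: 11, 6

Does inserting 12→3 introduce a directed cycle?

Yes

Adding 12→3 creates a cycle iff 3 can already reach 12.
Path from 3: 3 → 9 → 2 → 12.
So 3 → … → 12 → 3 is a cycle.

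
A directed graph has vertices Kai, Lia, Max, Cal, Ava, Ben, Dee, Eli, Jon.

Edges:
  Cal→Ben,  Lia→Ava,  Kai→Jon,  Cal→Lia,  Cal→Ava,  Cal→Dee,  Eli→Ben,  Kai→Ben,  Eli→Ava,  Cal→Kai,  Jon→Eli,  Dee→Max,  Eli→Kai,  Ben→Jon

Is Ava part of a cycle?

No

Ava lies on a cycle iff there is a path from Ava back to itself.
Exploring from Ava, it never reaches itself; equivalently, its strongly connected component is a singleton.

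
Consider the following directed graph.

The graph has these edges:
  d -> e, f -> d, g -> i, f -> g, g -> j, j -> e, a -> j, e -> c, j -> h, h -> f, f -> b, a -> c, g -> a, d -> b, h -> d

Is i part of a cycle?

i lies on a cycle iff there is a path from i back to itself.
Exploring from i, it never reaches itself; equivalently, its strongly connected component is a singleton.

No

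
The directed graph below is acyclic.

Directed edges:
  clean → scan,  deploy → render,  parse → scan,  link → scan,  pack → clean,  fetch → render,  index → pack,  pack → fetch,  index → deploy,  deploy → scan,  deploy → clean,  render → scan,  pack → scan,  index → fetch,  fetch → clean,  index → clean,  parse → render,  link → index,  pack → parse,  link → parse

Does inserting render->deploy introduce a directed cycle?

Yes

Adding render→deploy creates a cycle iff deploy can already reach render.
Path from deploy: deploy → render.
So deploy → … → render → deploy is a cycle.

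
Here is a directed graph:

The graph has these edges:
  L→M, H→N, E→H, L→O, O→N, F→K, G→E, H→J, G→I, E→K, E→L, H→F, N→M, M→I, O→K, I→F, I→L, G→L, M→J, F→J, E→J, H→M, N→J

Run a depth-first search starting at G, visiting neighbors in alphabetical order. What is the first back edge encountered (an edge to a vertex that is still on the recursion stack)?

DFS from G (visiting neighbors in alphabetical order); mark gray on enter, black on exit:
G gray
  E gray
    H gray
      F gray
        J gray
        J black
        K gray
        K black
      F black
      H→J: J black — skip
      M gray
        I gray
          I→F: F black — skip
          L gray
            L→M: M is gray → back edge
First back edge: L → M.

L→M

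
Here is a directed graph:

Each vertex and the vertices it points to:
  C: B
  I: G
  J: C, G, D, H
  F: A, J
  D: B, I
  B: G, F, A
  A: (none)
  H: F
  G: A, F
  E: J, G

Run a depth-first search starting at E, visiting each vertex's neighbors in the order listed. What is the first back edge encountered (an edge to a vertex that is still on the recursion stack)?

DFS from E (visiting each vertex's neighbors in the order listed); mark gray on enter, black on exit:
E gray
  J gray
    C gray
      B gray
        G gray
          A gray
          A black
          F gray
            F→A: A black — skip
            F→J: J is gray → back edge
First back edge: F → J.

F->J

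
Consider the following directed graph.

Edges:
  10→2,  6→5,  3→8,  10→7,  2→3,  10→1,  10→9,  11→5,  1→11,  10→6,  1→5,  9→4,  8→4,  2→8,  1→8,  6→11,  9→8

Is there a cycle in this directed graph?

No

DFS with white/gray/black marking, starting from 6:
6 gray
  11 gray
    5 gray
    5 black
  11 black
  6→5: 5 black — skip
6 black
1 gray
  8 gray
    4 gray
    4 black
  8 black
  1→11: 11 black — skip
  1→5: 5 black — skip
1 black
2 gray
  3 gray
    3→8: 8 black — skip
  3 black
  2→8: 8 black — skip
2 black
7 gray
7 black
9 gray
  9→8: 8 black — skip
  9→4: 4 black — skip
9 black
10 gray
  10→7: 7 black — skip
  10→9: 9 black — skip
  10→2: 2 black — skip
  10→1: 1 black — skip
  10→6: 6 black — skip
10 black
Every edge goes to a white or black vertex — no back edge, so the graph is acyclic.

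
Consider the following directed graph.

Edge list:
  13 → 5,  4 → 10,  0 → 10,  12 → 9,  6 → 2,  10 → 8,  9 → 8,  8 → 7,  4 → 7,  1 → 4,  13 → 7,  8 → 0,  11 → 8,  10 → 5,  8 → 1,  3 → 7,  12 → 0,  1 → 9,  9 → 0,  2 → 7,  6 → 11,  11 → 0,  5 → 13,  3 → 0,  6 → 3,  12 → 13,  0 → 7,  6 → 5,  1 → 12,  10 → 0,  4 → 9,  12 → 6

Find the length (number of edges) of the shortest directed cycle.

For each vertex v, BFS finds the shortest path from v back to v.
The shortest such closed walk is 10 → 0 → 10, length 2.

2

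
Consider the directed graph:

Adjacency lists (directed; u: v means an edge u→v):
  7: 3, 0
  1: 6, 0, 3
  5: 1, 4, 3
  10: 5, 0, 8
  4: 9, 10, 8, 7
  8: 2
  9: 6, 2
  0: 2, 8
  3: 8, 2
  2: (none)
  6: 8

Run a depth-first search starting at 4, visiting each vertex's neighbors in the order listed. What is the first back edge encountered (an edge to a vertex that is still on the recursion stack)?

5→4

DFS from 4 (visiting each vertex's neighbors in the order listed); mark gray on enter, black on exit:
4 gray
  9 gray
    6 gray
      8 gray
        2 gray
        2 black
      8 black
    6 black
    9→2: 2 black — skip
  9 black
  10 gray
    5 gray
      1 gray
        1→6: 6 black — skip
        0 gray
          0→2: 2 black — skip
          0→8: 8 black — skip
        0 black
        3 gray
          3→8: 8 black — skip
          3→2: 2 black — skip
        3 black
      1 black
      5→4: 4 is gray → back edge
First back edge: 5 → 4.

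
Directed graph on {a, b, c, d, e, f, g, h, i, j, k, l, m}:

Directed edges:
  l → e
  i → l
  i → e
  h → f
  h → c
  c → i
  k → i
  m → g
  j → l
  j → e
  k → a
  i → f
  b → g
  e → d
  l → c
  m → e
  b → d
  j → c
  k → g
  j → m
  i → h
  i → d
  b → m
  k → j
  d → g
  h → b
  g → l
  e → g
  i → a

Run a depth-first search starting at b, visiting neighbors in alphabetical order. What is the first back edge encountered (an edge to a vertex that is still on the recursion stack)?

DFS from b (visiting neighbors in alphabetical order); mark gray on enter, black on exit:
b gray
  d gray
    g gray
      l gray
        c gray
          i gray
            a gray
            a black
            i→d: d is gray → back edge
First back edge: i → d.

i->d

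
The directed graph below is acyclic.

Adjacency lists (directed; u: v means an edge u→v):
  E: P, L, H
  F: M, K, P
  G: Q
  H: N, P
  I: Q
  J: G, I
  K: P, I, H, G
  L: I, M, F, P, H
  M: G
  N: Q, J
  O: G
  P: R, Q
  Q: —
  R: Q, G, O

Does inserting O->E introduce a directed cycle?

Yes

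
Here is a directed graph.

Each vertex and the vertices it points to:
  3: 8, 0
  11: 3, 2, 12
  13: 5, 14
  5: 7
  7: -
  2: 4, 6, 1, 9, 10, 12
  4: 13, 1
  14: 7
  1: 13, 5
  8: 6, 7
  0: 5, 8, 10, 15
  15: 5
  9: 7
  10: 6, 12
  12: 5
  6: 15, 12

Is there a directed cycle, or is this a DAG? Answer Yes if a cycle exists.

No

DFS with white/gray/black marking, starting from 2:
2 gray
  4 gray
    13 gray
      5 gray
        7 gray
        7 black
      5 black
      14 gray
        14→7: 7 black — skip
      14 black
    13 black
    1 gray
      1→13: 13 black — skip
      1→5: 5 black — skip
    1 black
  4 black
  6 gray
    15 gray
      15→5: 5 black — skip
    15 black
    12 gray
      12→5: 5 black — skip
    12 black
  6 black
  2→1: 1 black — skip
  9 gray
    9→7: 7 black — skip
  9 black
  10 gray
    10→6: 6 black — skip
    10→12: 12 black — skip
  10 black
  2→12: 12 black — skip
2 black
3 gray
  8 gray
    8→6: 6 black — skip
    8→7: 7 black — skip
  8 black
  0 gray
    0→5: 5 black — skip
    0→8: 8 black — skip
    0→10: 10 black — skip
    0→15: 15 black — skip
  0 black
3 black
11 gray
  11→3: 3 black — skip
  11→2: 2 black — skip
  11→12: 12 black — skip
11 black
Every edge goes to a white or black vertex — no back edge, so the graph is acyclic.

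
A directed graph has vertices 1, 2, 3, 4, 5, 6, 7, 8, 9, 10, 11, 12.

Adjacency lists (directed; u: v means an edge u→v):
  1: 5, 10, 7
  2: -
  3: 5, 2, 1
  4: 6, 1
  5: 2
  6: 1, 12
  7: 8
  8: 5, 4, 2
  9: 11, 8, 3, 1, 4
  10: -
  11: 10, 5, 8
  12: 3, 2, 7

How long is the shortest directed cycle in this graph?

4

For each vertex v, BFS finds the shortest path from v back to v.
The shortest such closed walk is 4 → 1 → 7 → 8 → 4, length 4.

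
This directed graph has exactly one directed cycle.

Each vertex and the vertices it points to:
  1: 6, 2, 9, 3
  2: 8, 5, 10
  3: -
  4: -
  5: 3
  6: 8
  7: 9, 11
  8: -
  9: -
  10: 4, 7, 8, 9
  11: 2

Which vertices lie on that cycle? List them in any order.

2, 7, 10, 11

DFS with gray/black marking from 2:
2 gray
  8 gray
  8 black
  5 gray
    3 gray
    3 black
  5 black
  10 gray
    4 gray
    4 black
    7 gray
      9 gray
      9 black
      11 gray
        11→2: 2 is gray → back edge
Back edge closes the cycle 2 → 10 → 7 → 11 → 2; its vertices are {2, 7, 10, 11}.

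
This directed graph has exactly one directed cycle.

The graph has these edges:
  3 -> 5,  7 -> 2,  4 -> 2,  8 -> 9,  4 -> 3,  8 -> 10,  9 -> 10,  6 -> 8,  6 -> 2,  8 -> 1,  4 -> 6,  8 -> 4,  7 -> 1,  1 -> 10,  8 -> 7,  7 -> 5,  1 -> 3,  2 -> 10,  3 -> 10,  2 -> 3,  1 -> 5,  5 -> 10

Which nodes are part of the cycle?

4, 6, 8

DFS with gray/black marking from 6:
6 gray
  8 gray
    4 gray
      3 gray
        5 gray
          10 gray
          10 black
        5 black
        3→10: 10 black — skip
      3 black
      4→6: 6 is gray → back edge
Back edge closes the cycle 6 → 8 → 4 → 6; its vertices are {4, 6, 8}.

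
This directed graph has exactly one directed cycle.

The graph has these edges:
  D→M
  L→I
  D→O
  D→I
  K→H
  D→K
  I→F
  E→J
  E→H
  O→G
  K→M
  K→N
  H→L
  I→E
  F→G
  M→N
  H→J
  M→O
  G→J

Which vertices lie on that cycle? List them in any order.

E, H, I, L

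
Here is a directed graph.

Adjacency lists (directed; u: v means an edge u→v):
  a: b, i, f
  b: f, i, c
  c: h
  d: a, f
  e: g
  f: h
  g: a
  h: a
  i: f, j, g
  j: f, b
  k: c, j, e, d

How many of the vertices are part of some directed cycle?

8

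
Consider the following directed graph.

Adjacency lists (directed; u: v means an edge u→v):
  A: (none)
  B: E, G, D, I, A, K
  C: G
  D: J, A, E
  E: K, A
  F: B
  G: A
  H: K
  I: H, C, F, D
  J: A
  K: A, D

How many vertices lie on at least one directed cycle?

A vertex is on a directed cycle iff it belongs to a strongly connected component of size ≥ 2 (or has a self-loop).
The vertices on cycles are {B, D, E, F, I, K} — 6 in total.

6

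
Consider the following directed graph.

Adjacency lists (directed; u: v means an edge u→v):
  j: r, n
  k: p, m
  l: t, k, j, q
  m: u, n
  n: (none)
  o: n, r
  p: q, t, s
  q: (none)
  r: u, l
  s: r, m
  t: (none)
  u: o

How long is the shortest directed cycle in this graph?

For each vertex v, BFS finds the shortest path from v back to v.
The shortest such closed walk is l → j → r → l, length 3.

3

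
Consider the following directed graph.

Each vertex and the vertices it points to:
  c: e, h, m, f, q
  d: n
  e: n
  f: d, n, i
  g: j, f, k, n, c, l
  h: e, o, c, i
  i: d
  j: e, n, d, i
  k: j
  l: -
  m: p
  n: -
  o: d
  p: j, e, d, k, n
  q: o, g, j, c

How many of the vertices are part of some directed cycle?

4

A vertex is on a directed cycle iff it belongs to a strongly connected component of size ≥ 2 (or has a self-loop).
The vertices on cycles are {c, g, h, q} — 4 in total.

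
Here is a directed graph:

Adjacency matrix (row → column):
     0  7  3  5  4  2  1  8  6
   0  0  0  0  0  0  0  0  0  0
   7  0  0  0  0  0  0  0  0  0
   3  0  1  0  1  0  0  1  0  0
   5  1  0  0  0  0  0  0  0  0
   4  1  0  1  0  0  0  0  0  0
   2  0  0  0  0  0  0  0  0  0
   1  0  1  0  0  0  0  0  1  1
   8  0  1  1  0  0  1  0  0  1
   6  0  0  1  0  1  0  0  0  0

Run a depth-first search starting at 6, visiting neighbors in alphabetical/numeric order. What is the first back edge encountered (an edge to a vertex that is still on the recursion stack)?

1->6

DFS from 6 (visiting neighbors in alphabetical/numeric order); mark gray on enter, black on exit:
6 gray
  3 gray
    1 gray
      1→6: 6 is gray → back edge
First back edge: 1 → 6.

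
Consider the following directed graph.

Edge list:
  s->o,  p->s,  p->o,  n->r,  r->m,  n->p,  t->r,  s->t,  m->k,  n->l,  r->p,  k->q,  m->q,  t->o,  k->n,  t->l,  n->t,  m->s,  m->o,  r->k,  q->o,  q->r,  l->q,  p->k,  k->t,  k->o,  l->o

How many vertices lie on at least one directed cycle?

9

A vertex is on a directed cycle iff it belongs to a strongly connected component of size ≥ 2 (or has a self-loop).
The vertices on cycles are {k, l, m, n, p, q, r, s, t} — 9 in total.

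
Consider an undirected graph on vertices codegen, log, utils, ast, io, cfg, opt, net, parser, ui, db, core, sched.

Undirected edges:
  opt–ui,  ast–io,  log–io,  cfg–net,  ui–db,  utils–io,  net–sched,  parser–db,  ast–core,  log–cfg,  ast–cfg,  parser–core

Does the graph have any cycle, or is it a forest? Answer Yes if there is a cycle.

Yes

DFS, tracking each vertex's parent; an edge to a visited non-parent vertex closes a cycle.
Start from sched:
visit sched (parent –)
  visit net (parent sched)
    visit cfg (parent net)
      visit ast (parent cfg)
        ast–cfg: parent, skip
        visit core (parent ast)
          core–ast: parent, skip
          visit parser (parent core)
            visit db (parent parser)
              db–parser: parent, skip
              visit ui (parent db)
                visit opt (parent ui)
                  opt–ui: parent, skip
                ui–db: parent, skip
            parser–core: parent, skip
        visit io (parent ast)
          visit utils (parent io)
            utils–io: parent, skip
          visit log (parent io)
            log–cfg: cfg visited and ≠ parent → cycle
Cycle: cfg – ast – io – log – cfg.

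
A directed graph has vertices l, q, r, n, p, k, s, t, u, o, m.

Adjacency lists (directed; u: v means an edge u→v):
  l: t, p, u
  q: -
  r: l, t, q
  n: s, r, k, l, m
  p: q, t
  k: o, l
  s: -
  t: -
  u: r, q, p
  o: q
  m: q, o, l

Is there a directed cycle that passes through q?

No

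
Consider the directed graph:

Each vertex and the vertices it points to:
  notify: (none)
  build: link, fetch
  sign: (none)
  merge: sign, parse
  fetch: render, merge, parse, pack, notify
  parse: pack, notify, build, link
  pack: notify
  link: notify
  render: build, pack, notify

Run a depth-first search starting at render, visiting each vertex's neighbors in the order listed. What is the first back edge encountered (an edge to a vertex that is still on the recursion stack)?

fetch->render

DFS from render (visiting each vertex's neighbors in the order listed); mark gray on enter, black on exit:
render gray
  build gray
    link gray
      notify gray
      notify black
    link black
    fetch gray
      fetch→render: render is gray → back edge
First back edge: fetch → render.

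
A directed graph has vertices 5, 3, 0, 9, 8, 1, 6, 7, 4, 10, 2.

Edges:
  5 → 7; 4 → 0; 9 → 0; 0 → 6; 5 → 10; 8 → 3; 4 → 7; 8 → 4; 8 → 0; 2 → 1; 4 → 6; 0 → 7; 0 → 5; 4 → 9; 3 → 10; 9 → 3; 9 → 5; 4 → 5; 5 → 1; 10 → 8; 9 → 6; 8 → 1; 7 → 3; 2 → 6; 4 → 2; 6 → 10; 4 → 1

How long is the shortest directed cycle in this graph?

3

For each vertex v, BFS finds the shortest path from v back to v.
The shortest such closed walk is 8 → 3 → 10 → 8, length 3.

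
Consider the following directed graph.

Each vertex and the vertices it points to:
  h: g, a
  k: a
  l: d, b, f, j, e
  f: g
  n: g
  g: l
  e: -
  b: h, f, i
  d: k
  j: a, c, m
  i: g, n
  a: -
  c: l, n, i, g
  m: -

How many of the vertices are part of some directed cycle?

9

A vertex is on a directed cycle iff it belongs to a strongly connected component of size ≥ 2 (or has a self-loop).
The vertices on cycles are {b, c, f, g, h, i, j, l, n} — 9 in total.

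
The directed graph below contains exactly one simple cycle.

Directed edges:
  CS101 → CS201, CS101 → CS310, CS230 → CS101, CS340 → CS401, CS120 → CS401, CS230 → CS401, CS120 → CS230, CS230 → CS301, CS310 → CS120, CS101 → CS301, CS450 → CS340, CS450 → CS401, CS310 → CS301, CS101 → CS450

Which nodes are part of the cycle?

CS101, CS120, CS230, CS310

DFS with gray/black marking from CS101:
CS101 gray
  CS310 gray
    CS120 gray
      CS401 gray
      CS401 black
      CS230 gray
        CS230→CS401: CS401 black — skip
        CS301 gray
        CS301 black
        CS230→CS101: CS101 is gray → back edge
Back edge closes the cycle CS101 → CS310 → CS120 → CS230 → CS101; its vertices are {CS101, CS120, CS230, CS310}.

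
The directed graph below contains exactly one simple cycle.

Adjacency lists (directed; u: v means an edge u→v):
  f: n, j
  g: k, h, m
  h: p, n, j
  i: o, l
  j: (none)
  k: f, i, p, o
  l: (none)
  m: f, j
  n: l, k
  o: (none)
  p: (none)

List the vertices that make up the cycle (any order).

f, k, n

DFS with gray/black marking from f:
f gray
  n gray
    l gray
    l black
    k gray
      k→f: f is gray → back edge
Back edge closes the cycle f → n → k → f; its vertices are {f, k, n}.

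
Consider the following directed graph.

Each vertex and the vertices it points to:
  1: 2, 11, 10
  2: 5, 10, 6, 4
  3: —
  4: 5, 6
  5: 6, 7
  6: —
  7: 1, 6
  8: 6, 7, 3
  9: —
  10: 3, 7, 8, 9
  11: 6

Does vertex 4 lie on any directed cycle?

4 is on a cycle iff 4 can reach itself via ≥1 edge.
4 → 5 → 7 → 1 → 2 → 4 — yes.

Yes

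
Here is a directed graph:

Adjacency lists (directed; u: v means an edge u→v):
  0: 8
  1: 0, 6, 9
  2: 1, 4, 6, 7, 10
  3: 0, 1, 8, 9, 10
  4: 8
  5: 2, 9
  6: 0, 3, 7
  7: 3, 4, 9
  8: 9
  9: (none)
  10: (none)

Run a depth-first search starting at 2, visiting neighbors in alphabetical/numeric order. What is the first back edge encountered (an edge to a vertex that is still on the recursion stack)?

3->1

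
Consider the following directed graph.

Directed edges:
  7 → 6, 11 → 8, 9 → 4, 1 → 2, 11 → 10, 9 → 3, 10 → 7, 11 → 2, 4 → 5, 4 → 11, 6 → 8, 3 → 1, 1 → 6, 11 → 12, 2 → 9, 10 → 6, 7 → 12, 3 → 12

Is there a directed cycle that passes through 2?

Yes

2 is on a cycle iff 2 can reach itself via ≥1 edge.
2 → 9 → 3 → 1 → 2 — yes.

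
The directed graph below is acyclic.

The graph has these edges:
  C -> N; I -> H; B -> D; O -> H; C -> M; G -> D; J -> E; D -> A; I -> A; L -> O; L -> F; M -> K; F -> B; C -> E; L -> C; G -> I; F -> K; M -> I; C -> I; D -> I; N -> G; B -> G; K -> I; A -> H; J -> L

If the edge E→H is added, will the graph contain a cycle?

No

Adding E→H creates a cycle iff H can already reach E.
Explore from H: no path reaches E. The graph stays acyclic.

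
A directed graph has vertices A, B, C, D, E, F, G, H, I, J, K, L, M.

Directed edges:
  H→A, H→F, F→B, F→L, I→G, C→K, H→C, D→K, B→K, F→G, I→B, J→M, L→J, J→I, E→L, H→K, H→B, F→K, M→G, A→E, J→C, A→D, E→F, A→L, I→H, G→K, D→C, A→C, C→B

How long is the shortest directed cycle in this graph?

5

For each vertex v, BFS finds the shortest path from v back to v.
The shortest such closed walk is H → A → L → J → I → H, length 5.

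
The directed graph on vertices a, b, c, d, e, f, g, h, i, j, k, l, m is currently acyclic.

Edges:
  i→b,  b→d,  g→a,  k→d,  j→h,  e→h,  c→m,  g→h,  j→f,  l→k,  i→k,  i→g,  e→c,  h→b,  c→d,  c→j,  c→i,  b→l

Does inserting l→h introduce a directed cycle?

Yes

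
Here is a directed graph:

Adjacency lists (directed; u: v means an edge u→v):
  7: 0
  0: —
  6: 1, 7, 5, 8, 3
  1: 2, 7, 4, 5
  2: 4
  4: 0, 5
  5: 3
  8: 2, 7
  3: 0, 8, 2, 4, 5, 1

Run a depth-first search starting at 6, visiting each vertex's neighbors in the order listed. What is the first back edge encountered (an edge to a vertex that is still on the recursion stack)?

DFS from 6 (visiting each vertex's neighbors in the order listed); mark gray on enter, black on exit:
6 gray
  1 gray
    2 gray
      4 gray
        0 gray
        0 black
        5 gray
          3 gray
            3→0: 0 black — skip
            8 gray
              8→2: 2 is gray → back edge
First back edge: 8 → 2.

8→2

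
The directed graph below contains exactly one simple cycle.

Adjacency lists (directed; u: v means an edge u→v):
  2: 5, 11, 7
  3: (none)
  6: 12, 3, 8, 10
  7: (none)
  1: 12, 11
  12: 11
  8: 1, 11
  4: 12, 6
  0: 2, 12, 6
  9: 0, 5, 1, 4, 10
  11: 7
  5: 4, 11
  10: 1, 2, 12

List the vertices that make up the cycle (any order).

DFS with gray/black marking from 5:
5 gray
  4 gray
    12 gray
      11 gray
        7 gray
        7 black
      11 black
    12 black
    6 gray
      6→12: 12 black — skip
      3 gray
      3 black
      8 gray
        1 gray
          1→12: 12 black — skip
          1→11: 11 black — skip
        1 black
        8→11: 11 black — skip
      8 black
      10 gray
        10→1: 1 black — skip
        2 gray
          2→5: 5 is gray → back edge
Back edge closes the cycle 5 → 4 → 6 → 10 → 2 → 5; its vertices are {2, 4, 5, 6, 10}.

2, 4, 5, 6, 10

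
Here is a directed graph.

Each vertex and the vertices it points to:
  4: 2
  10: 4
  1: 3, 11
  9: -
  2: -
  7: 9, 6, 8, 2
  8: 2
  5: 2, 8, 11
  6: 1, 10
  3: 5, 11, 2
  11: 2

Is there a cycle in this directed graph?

DFS with white/gray/black marking, starting from 1:
1 gray
  3 gray
    5 gray
      2 gray
      2 black
      8 gray
        8→2: 2 black — skip
      8 black
      11 gray
        11→2: 2 black — skip
      11 black
    5 black
    3→11: 11 black — skip
    3→2: 2 black — skip
  3 black
  1→11: 11 black — skip
1 black
4 gray
  4→2: 2 black — skip
4 black
10 gray
  10→4: 4 black — skip
10 black
9 gray
9 black
7 gray
  7→9: 9 black — skip
  6 gray
    6→1: 1 black — skip
    6→10: 10 black — skip
  6 black
  7→8: 8 black — skip
  7→2: 2 black — skip
7 black
Every edge goes to a white or black vertex — no back edge, so the graph is acyclic.

No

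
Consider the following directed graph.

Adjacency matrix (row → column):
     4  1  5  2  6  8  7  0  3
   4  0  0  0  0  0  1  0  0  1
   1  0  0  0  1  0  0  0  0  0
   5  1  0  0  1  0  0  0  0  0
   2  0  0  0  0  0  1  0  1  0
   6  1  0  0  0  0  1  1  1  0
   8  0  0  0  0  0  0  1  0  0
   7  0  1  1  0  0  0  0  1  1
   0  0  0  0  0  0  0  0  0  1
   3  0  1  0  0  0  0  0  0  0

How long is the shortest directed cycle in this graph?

For each vertex v, BFS finds the shortest path from v back to v.
The shortest such closed walk is 8 → 7 → 5 → 2 → 8, length 4.

4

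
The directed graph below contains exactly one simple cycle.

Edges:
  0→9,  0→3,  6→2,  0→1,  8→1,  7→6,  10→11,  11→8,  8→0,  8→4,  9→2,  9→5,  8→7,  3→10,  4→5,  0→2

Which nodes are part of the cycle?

DFS with gray/black marking from 8:
8 gray
  0 gray
    9 gray
      5 gray
      5 black
      2 gray
      2 black
    9 black
    0→2: 2 black — skip
    1 gray
    1 black
    3 gray
      10 gray
        11 gray
          11→8: 8 is gray → back edge
Back edge closes the cycle 8 → 0 → 3 → 10 → 11 → 8; its vertices are {0, 3, 8, 10, 11}.

0, 3, 8, 10, 11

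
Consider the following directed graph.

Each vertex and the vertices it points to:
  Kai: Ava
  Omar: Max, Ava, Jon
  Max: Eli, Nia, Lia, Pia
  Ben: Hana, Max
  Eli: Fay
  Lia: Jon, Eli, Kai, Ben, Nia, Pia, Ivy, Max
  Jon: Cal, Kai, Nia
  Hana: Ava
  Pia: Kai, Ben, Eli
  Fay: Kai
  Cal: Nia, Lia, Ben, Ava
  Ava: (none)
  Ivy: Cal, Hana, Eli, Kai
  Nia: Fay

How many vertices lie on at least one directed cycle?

A vertex is on a directed cycle iff it belongs to a strongly connected component of size ≥ 2 (or has a self-loop).
The vertices on cycles are {Ben, Cal, Ivy, Jon, Lia, Max, Pia} — 7 in total.

7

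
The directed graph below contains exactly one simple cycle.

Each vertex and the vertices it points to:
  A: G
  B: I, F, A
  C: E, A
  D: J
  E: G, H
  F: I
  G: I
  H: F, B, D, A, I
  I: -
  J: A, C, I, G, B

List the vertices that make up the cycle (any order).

DFS with gray/black marking from J:
J gray
  A gray
    G gray
      I gray
      I black
    G black
  A black
  C gray
    E gray
      E→G: G black — skip
      H gray
        F gray
          F→I: I black — skip
        F black
        B gray
          B→I: I black — skip
          B→F: F black — skip
          B→A: A black — skip
        B black
        D gray
          D→J: J is gray → back edge
Back edge closes the cycle J → C → E → H → D → J; its vertices are {C, D, E, H, J}.

C, D, E, H, J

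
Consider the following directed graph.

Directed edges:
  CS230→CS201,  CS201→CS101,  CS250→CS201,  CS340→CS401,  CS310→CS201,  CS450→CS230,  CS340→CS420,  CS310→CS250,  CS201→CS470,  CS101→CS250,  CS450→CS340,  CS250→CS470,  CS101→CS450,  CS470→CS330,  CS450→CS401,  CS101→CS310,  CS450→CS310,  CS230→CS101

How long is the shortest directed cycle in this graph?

For each vertex v, BFS finds the shortest path from v back to v.
The shortest such closed walk is CS450 → CS230 → CS101 → CS450, length 3.

3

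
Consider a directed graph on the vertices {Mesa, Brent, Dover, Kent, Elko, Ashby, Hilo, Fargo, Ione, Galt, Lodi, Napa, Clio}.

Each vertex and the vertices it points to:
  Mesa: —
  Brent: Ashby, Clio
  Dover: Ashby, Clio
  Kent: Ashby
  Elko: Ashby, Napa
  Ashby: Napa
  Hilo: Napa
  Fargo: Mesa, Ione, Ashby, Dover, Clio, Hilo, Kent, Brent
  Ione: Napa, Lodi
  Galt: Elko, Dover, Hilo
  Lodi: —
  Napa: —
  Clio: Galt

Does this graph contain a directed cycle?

DFS with white/gray/black marking, starting from Kent:
Kent gray
  Ashby gray
    Napa gray
    Napa black
  Ashby black
Kent black
Mesa gray
Mesa black
Brent gray
  Brent→Ashby: Ashby black — skip
  Clio gray
    Galt gray
      Elko gray
        Elko→Ashby: Ashby black — skip
        Elko→Napa: Napa black — skip
      Elko black
      Dover gray
        Dover→Ashby: Ashby black — skip
        Dover→Clio: Clio is gray → back edge
Back edge found, so a cycle exists: Clio → Galt → Dover → Clio.

Yes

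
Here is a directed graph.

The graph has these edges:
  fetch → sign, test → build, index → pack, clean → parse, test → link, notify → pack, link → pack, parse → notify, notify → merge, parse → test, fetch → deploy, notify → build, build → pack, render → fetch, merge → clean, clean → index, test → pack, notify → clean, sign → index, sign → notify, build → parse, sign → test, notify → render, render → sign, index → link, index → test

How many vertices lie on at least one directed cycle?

A vertex is on a directed cycle iff it belongs to a strongly connected component of size ≥ 2 (or has a self-loop).
The vertices on cycles are {sign, test, build, clean, fetch, index, merge, parse, notify, render} — 10 in total.

10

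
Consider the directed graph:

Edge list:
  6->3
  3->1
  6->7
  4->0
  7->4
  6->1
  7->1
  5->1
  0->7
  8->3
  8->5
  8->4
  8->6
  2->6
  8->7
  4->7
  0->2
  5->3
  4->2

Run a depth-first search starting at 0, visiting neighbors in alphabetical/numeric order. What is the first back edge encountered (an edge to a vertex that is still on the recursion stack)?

DFS from 0 (visiting neighbors in alphabetical/numeric order); mark gray on enter, black on exit:
0 gray
  2 gray
    6 gray
      1 gray
      1 black
      3 gray
        3→1: 1 black — skip
      3 black
      7 gray
        7→1: 1 black — skip
        4 gray
          4→0: 0 is gray → back edge
First back edge: 4 → 0.

4->0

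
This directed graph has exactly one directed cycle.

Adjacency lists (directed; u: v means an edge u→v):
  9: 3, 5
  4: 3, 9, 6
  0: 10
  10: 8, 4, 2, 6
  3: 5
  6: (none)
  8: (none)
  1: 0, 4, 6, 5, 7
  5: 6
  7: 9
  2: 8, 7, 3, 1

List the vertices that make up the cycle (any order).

0, 1, 2, 10

DFS with gray/black marking from 10:
10 gray
  8 gray
  8 black
  4 gray
    3 gray
      5 gray
        6 gray
        6 black
      5 black
    3 black
    9 gray
      9→3: 3 black — skip
      9→5: 5 black — skip
    9 black
    4→6: 6 black — skip
  4 black
  2 gray
    2→8: 8 black — skip
    7 gray
      7→9: 9 black — skip
    7 black
    2→3: 3 black — skip
    1 gray
      0 gray
        0→10: 10 is gray → back edge
Back edge closes the cycle 10 → 2 → 1 → 0 → 10; its vertices are {0, 1, 2, 10}.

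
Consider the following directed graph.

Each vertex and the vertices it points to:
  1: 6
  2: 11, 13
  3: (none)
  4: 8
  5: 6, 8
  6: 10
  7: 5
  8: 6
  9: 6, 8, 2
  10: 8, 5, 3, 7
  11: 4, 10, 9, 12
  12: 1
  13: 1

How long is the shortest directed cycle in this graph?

3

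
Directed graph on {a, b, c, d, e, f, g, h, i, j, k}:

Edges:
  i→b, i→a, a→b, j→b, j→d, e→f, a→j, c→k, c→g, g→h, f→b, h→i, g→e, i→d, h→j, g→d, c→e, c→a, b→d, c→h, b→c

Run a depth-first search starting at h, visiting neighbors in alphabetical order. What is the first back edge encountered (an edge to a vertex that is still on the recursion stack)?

DFS from h (visiting neighbors in alphabetical order); mark gray on enter, black on exit:
h gray
  i gray
    a gray
      b gray
        c gray
          c→a: a is gray → back edge
First back edge: c → a.

c->a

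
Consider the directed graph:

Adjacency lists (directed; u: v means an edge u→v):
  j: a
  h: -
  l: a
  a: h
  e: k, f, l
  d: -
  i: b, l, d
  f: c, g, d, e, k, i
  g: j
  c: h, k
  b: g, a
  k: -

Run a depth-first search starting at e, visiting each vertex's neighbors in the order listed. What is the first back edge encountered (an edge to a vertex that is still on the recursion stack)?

f→e

DFS from e (visiting each vertex's neighbors in the order listed); mark gray on enter, black on exit:
e gray
  k gray
  k black
  f gray
    c gray
      h gray
      h black
      c→k: k black — skip
    c black
    g gray
      j gray
        a gray
          a→h: h black — skip
        a black
      j black
    g black
    d gray
    d black
    f→e: e is gray → back edge
First back edge: f → e.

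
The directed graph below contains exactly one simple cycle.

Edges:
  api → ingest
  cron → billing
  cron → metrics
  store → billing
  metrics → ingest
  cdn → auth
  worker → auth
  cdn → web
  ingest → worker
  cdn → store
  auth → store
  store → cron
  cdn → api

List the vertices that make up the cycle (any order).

DFS with gray/black marking from store:
store gray
  billing gray
  billing black
  cron gray
    metrics gray
      ingest gray
        worker gray
          auth gray
            auth→store: store is gray → back edge
Back edge closes the cycle store → cron → metrics → ingest → worker → auth → store; its vertices are {auth, cron, store, ingest, worker, metrics}.

auth, cron, store, ingest, worker, metrics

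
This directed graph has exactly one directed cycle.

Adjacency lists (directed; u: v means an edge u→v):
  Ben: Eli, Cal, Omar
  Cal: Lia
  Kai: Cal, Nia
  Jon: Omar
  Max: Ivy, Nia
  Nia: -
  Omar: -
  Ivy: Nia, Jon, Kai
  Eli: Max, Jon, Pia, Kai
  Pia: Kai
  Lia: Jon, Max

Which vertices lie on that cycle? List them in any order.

Cal, Ivy, Kai, Lia, Max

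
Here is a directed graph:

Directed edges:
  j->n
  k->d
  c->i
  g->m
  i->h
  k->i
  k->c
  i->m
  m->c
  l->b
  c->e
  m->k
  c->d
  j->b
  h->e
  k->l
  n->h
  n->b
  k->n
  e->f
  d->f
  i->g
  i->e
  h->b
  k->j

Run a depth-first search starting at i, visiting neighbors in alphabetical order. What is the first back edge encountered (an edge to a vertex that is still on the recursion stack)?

c→i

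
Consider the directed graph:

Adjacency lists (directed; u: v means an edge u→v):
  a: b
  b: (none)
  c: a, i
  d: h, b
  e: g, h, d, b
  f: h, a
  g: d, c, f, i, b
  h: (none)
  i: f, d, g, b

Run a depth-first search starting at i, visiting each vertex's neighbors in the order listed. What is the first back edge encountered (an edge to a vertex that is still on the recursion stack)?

c->i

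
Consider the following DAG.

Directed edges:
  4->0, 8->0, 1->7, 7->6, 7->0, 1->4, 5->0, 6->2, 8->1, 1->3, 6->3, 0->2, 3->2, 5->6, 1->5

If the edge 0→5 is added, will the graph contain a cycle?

Adding 0→5 creates a cycle iff 5 can already reach 0.
Path from 5: 5 → 0.
So 5 → … → 0 → 5 is a cycle.

Yes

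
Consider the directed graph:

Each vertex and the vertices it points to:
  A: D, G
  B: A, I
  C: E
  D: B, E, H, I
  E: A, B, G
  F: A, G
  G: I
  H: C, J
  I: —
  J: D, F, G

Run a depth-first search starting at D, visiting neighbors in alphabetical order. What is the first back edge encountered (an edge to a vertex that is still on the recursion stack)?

A->D

DFS from D (visiting neighbors in alphabetical order); mark gray on enter, black on exit:
D gray
  B gray
    A gray
      A→D: D is gray → back edge
First back edge: A → D.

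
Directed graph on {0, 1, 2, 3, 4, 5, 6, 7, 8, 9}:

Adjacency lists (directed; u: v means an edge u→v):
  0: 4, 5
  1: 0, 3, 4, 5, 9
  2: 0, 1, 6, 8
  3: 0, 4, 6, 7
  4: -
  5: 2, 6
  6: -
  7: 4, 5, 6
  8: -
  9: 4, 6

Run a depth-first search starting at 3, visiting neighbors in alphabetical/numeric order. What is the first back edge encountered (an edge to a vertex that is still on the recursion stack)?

DFS from 3 (visiting neighbors in alphabetical/numeric order); mark gray on enter, black on exit:
3 gray
  0 gray
    4 gray
    4 black
    5 gray
      2 gray
        2→0: 0 is gray → back edge
First back edge: 2 → 0.

2->0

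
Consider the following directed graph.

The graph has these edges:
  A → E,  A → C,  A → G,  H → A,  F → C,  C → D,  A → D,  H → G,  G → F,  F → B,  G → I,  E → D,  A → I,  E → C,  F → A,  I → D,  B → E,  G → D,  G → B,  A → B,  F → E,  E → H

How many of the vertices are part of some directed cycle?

6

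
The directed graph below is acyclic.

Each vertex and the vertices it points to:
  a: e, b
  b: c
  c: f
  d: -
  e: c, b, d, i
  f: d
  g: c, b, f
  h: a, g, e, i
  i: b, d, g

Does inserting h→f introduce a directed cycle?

No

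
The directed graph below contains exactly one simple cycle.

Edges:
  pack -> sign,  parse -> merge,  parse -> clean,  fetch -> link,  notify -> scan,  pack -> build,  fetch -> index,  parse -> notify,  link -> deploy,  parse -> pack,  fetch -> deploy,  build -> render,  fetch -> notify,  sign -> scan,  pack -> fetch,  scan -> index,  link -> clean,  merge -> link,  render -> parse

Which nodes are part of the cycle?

DFS with gray/black marking from render:
render gray
  parse gray
    clean gray
    clean black
    merge gray
      link gray
        link→clean: clean black — skip
        deploy gray
        deploy black
      link black
    merge black
    pack gray
      build gray
        build→render: render is gray → back edge
Back edge closes the cycle render → parse → pack → build → render; its vertices are {pack, build, parse, render}.

pack, build, parse, render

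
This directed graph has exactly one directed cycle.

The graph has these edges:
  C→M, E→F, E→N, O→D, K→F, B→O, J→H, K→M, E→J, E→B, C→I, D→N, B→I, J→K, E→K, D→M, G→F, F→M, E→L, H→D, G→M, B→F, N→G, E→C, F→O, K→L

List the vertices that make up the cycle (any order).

D, F, G, N, O

DFS with gray/black marking from N:
N gray
  G gray
    M gray
    M black
    F gray
      F→M: M black — skip
      O gray
        D gray
          D→N: N is gray → back edge
Back edge closes the cycle N → G → F → O → D → N; its vertices are {D, F, G, N, O}.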